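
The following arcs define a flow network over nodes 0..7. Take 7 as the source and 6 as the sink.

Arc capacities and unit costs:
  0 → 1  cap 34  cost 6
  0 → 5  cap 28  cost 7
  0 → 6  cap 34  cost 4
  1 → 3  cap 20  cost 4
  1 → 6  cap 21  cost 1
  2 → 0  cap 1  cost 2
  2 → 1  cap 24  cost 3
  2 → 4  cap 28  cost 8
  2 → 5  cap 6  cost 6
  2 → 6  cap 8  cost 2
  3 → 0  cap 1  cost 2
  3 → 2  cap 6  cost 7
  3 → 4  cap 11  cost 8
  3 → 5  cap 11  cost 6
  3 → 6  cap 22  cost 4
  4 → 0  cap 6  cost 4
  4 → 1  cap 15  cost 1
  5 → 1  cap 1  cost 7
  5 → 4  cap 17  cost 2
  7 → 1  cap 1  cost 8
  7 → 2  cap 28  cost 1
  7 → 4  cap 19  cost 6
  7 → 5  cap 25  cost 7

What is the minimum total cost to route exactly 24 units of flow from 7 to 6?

Minimum cost for 24 units: 104

shortest-cost path #1: 7→2→6 push 8 @ unit cost 3 (adds 24)
shortest-cost path #2: 7→2→1→6 push 16 @ unit cost 5 (adds 80)
total cost = 104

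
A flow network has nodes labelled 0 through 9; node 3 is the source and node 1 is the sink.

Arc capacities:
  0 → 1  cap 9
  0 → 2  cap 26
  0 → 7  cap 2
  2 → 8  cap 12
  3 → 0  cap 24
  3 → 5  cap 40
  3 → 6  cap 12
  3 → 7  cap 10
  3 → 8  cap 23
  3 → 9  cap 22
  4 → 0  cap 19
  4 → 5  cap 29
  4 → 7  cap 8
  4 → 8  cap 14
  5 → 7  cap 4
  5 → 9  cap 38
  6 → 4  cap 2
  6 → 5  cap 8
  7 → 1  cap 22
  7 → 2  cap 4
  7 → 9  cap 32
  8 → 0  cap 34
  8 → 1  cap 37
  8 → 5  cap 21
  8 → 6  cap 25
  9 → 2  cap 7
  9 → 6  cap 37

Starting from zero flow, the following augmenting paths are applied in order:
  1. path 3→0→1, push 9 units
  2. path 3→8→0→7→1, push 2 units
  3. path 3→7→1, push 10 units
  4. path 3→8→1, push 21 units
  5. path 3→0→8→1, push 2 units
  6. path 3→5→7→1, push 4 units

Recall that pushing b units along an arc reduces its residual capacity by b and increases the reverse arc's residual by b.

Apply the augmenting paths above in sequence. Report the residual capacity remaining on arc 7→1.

after path 1 (3→0→1, push 9): res(7,1)=22
after path 2 (3→8→0→7→1, push 2): res(7,1)=20
after path 3 (3→7→1, push 10): res(7,1)=10
after path 4 (3→8→1, push 21): res(7,1)=10
after path 5 (3→0→8→1, push 2): res(7,1)=10
after path 6 (3→5→7→1, push 4): res(7,1)=6

Residual capacity of (7,1): 6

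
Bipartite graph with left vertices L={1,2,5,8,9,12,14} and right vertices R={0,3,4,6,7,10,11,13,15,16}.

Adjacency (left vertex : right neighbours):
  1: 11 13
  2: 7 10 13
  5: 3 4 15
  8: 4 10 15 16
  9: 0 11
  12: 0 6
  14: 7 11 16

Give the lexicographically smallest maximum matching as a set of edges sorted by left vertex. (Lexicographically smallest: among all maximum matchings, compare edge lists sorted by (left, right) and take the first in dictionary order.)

|M| = 7 (so the lex-smallest maximum matching has 7 edges)
process left vertices in ascending order; for each, take the smallest-labelled available neighbour that still permits 7 edges overall, or leave it unmatched if none does
lex-smallest matching: {1-11, 2-7, 5-3, 8-4, 9-0, 12-6, 14-16}

Lex-smallest maximum matching: {(1,11), (2,7), (5,3), (8,4), (9,0), (12,6), (14,16)}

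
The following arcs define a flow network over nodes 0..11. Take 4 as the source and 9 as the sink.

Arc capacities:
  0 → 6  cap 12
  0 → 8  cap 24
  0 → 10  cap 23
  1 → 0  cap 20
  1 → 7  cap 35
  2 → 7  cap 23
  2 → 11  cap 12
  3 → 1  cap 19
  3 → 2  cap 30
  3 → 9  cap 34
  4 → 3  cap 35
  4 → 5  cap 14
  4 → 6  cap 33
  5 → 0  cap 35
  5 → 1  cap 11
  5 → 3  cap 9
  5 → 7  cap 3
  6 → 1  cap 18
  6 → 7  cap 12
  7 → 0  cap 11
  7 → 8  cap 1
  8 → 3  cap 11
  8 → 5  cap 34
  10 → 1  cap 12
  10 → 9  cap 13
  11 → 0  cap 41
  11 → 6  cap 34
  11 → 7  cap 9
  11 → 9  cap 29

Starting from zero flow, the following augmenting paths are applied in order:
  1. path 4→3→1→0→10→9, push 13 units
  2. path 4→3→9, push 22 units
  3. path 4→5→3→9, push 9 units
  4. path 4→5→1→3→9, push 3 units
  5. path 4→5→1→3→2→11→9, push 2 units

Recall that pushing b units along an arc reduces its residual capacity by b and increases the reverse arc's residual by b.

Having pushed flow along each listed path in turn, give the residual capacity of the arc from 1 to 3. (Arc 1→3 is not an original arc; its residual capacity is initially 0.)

Residual capacity of (1,3): 8

after path 1 (4→3→1→0→10→9, push 13): res(1,3)=13
after path 2 (4→3→9, push 22): res(1,3)=13
after path 3 (4→5→3→9, push 9): res(1,3)=13
after path 4 (4→5→1→3→9, push 3): res(1,3)=10
after path 5 (4→5→1→3→2→11→9, push 2): res(1,3)=8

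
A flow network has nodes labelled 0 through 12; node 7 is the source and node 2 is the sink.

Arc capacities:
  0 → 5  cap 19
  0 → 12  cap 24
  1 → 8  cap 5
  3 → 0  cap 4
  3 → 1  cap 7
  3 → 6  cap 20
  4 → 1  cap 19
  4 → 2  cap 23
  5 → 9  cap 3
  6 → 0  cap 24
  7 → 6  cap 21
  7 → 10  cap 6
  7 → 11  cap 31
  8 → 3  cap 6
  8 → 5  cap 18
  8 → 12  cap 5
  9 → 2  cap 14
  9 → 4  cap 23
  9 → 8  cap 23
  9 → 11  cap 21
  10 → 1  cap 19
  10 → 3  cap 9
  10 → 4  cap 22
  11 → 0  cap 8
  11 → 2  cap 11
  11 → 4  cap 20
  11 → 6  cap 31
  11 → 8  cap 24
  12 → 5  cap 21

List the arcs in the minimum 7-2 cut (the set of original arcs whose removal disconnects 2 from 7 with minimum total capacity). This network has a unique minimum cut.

augment #1: 7→11→2 push 11
augment #2: 7→10→4→2 push 6
augment #3: 7→11→4→2 push 17
augment #4: 7→6→0→5→9→2 push 3
max flow = 37; residual-reachable set from 7 gives S-side
cut edges (S→T): {(4,2), (5,9), (11,2)} total cap 37

Min-cut arcs: {(4,2), (5,9), (11,2)} (total capacity 37)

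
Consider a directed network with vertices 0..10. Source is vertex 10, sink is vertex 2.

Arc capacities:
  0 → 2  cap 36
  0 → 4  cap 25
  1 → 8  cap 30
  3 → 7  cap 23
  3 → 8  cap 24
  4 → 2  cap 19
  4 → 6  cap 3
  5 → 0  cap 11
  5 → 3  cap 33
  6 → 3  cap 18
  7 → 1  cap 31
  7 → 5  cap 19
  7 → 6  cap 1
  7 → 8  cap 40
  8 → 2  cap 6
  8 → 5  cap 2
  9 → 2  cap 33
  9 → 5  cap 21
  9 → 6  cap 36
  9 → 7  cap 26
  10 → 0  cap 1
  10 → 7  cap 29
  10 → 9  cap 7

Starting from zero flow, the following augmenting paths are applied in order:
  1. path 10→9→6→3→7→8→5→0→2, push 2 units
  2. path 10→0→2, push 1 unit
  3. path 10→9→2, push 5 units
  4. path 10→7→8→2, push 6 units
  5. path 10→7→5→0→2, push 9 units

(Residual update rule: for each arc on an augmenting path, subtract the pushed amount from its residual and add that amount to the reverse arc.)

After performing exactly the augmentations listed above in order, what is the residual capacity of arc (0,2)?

after path 1 (10→9→6→3→7→8→5→0→2, push 2): res(0,2)=34
after path 2 (10→0→2, push 1): res(0,2)=33
after path 3 (10→9→2, push 5): res(0,2)=33
after path 4 (10→7→8→2, push 6): res(0,2)=33
after path 5 (10→7→5→0→2, push 9): res(0,2)=24

Residual capacity of (0,2): 24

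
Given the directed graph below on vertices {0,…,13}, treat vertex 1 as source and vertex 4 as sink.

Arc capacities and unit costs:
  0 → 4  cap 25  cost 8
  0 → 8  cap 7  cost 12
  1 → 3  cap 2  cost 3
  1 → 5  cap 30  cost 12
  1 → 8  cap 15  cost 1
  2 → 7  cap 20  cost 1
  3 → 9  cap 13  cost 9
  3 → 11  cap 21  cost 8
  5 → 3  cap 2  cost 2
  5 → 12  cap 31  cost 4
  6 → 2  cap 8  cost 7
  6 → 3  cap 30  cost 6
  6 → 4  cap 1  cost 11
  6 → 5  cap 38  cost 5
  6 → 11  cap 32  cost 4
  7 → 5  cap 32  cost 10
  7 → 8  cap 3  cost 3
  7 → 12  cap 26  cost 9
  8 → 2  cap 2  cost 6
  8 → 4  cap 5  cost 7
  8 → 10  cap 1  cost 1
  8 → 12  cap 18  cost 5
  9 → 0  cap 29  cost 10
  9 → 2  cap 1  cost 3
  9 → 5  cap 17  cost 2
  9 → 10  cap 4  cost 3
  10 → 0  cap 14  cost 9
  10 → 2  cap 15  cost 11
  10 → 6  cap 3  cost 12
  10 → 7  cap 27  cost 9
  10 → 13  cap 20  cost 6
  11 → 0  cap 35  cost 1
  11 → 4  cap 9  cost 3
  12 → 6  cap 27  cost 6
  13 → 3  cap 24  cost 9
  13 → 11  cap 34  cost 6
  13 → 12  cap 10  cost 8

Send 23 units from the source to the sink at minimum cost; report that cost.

shortest-cost path #1: 1→8→4 push 5 @ unit cost 8 (adds 40)
shortest-cost path #2: 1→3→11→4 push 2 @ unit cost 14 (adds 28)
shortest-cost path #3: 1→8→10→13→11→4 push 1 @ unit cost 17 (adds 17)
shortest-cost path #4: 1→8→12→6→11→4 push 6 @ unit cost 19 (adds 114)
shortest-cost path #5: 1→8→12→6→11→13→10→0→4 push 1 @ unit cost 21 (adds 21)
shortest-cost path #6: 1→8→12→6→4 push 1 @ unit cost 23 (adds 23)
shortest-cost path #7: 1→8→12→6→11→0→4 push 1 @ unit cost 25 (adds 25)
shortest-cost path #8: 1→5→3→11→0→4 push 2 @ unit cost 31 (adds 62)
shortest-cost path #9: 1→5→12→6→11→0→4 push 4 @ unit cost 35 (adds 140)
total cost = 470

Minimum cost for 23 units: 470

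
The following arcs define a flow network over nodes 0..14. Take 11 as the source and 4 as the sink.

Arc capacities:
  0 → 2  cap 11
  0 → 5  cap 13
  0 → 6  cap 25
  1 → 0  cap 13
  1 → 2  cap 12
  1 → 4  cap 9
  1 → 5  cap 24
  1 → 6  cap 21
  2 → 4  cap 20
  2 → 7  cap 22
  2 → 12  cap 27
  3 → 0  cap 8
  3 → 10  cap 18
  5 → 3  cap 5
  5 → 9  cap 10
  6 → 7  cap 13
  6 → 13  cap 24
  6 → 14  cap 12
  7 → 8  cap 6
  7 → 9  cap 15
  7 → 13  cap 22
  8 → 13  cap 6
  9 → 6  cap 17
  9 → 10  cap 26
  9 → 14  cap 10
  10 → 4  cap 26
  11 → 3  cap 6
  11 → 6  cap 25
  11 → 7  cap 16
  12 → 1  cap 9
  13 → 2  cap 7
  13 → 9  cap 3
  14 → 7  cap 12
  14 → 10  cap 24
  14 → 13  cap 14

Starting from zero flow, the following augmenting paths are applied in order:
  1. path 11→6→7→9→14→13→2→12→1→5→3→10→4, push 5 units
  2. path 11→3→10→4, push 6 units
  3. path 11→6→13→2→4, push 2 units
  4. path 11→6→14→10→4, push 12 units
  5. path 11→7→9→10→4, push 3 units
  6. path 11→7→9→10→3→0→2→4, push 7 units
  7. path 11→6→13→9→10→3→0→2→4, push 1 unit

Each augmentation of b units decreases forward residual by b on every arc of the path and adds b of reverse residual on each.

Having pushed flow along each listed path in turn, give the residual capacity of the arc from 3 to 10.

Residual capacity of (3,10): 15

after path 1 (11→6→7→9→14→13→2→12→1→5→3→10→4, push 5): res(3,10)=13
after path 2 (11→3→10→4, push 6): res(3,10)=7
after path 3 (11→6→13→2→4, push 2): res(3,10)=7
after path 4 (11→6→14→10→4, push 12): res(3,10)=7
after path 5 (11→7→9→10→4, push 3): res(3,10)=7
after path 6 (11→7→9→10→3→0→2→4, push 7): res(3,10)=14
after path 7 (11→6→13→9→10→3→0→2→4, push 1): res(3,10)=15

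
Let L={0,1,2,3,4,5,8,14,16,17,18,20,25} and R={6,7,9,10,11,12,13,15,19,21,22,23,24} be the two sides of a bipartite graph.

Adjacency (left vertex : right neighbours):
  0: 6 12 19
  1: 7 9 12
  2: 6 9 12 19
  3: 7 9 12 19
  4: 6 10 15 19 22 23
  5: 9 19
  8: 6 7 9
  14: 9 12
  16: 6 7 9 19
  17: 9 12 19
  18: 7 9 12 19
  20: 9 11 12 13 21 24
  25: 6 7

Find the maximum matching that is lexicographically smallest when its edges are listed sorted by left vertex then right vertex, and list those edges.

|M| = 7 (so the lex-smallest maximum matching has 7 edges)
process left vertices in ascending order; for each, take the smallest-labelled available neighbour that still permits 7 edges overall, or leave it unmatched if none does
lex-smallest matching: {0-6, 1-7, 2-9, 3-12, 4-10, 5-19, 20-11}

Lex-smallest maximum matching: {(0,6), (1,7), (2,9), (3,12), (4,10), (5,19), (20,11)}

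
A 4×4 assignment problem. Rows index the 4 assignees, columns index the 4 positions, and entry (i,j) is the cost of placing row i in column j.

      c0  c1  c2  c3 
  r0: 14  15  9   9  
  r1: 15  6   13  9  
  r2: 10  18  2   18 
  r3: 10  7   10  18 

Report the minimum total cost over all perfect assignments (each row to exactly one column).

optimal assignment: row0→col3 (cost 9), row1→col1 (cost 6), row2→col2 (cost 2), row3→col0 (cost 10)
total = 9 + 6 + 2 + 10 = 27

Minimum assignment cost: 27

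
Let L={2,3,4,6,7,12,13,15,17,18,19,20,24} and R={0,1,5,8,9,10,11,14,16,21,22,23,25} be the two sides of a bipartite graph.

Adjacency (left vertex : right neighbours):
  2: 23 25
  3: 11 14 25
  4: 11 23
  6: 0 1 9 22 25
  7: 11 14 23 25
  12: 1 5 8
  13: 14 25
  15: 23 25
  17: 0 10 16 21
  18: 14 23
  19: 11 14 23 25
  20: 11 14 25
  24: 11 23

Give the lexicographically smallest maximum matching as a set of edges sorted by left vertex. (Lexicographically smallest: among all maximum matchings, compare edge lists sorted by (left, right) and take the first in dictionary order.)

|M| = 7 (so the lex-smallest maximum matching has 7 edges)
process left vertices in ascending order; for each, take the smallest-labelled available neighbour that still permits 7 edges overall, or leave it unmatched if none does
lex-smallest matching: {2-23, 3-11, 6-0, 7-14, 12-1, 13-25, 17-10}

Lex-smallest maximum matching: {(2,23), (3,11), (6,0), (7,14), (12,1), (13,25), (17,10)}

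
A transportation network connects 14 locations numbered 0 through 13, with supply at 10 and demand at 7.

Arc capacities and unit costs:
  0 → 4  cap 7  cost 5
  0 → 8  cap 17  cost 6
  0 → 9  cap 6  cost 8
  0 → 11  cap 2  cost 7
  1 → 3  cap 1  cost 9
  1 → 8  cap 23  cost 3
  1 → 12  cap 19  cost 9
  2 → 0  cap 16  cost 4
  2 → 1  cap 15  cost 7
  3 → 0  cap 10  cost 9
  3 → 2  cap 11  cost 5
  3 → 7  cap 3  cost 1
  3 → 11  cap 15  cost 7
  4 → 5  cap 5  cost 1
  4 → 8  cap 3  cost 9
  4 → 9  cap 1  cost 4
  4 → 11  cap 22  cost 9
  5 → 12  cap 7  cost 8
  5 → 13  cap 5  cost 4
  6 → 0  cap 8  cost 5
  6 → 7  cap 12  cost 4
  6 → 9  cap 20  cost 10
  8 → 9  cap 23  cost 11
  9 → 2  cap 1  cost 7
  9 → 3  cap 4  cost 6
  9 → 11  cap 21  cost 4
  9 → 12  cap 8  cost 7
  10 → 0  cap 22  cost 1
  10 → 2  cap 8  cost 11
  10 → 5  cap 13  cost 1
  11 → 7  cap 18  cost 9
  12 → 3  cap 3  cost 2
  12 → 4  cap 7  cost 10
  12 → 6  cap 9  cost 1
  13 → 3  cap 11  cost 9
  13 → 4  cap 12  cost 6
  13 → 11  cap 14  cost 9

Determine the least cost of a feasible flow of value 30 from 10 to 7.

shortest-cost path #1: 10→5→12→3→7 push 3 @ unit cost 12 (adds 36)
shortest-cost path #2: 10→5→12→6→7 push 4 @ unit cost 14 (adds 56)
shortest-cost path #3: 10→0→11→7 push 2 @ unit cost 17 (adds 34)
shortest-cost path #4: 10→5→13→3→12→6→7 push 3 @ unit cost 17 (adds 51)
shortest-cost path #5: 10→0→9→12→6→7 push 2 @ unit cost 21 (adds 42)
shortest-cost path #6: 10→0→9→11→7 push 4 @ unit cost 22 (adds 88)
shortest-cost path #7: 10→0→4→9→11→7 push 1 @ unit cost 23 (adds 23)
shortest-cost path #8: 10→5→13→11→7 push 2 @ unit cost 23 (adds 46)
shortest-cost path #9: 10→0→4→11→7 push 6 @ unit cost 24 (adds 144)
shortest-cost path #10: 10→0→8→9→11→7 push 3 @ unit cost 31 (adds 93)
total cost = 613

Minimum cost for 30 units: 613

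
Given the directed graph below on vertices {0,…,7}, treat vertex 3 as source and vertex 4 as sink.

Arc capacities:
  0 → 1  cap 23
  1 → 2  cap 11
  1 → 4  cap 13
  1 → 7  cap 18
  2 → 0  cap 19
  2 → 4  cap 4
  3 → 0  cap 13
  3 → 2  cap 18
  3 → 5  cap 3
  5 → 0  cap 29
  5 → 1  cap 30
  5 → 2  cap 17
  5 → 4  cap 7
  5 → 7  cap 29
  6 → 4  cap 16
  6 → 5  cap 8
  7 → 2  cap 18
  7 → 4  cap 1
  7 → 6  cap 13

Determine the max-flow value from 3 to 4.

Maximum flow value: 30

augment #1: 3→2→4 bottleneck 4, total now 4
augment #2: 3→5→4 bottleneck 3, total now 7
augment #3: 3→0→1→4 bottleneck 13, total now 20
augment #4: 3→2→0→1→7→4 bottleneck 1, total now 21
augment #5: 3→2→0→1→7→6→4 bottleneck 9, total now 30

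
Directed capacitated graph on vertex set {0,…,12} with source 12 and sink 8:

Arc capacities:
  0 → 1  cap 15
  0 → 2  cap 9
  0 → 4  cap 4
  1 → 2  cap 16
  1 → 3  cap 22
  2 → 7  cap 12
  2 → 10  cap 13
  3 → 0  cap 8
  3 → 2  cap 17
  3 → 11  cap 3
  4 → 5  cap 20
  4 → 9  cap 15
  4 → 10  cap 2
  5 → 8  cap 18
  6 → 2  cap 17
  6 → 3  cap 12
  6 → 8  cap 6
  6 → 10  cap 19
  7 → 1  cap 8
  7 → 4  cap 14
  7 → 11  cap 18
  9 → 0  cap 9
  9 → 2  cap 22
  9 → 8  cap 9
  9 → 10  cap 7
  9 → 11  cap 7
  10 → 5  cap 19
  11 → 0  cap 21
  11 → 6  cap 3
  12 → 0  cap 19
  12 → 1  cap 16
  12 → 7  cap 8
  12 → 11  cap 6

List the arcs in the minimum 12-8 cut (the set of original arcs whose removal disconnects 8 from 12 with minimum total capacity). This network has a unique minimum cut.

Min-cut arcs: {(5,8), (9,8), (11,6)} (total capacity 30)

augment #1: 12→11→6→8 push 3
augment #2: 12→0→4→5→8 push 4
augment #3: 12→7→4→5→8 push 8
augment #4: 12→0→2→10→5→8 push 6
augment #5: 12→0→2→7→4→9→8 push 3
augment #6: 12→1→2→7→4→9→8 push 3
augment #7: 12→1→2→10→5→4→9→8 push 3
max flow = 30; residual-reachable set from 12 gives S-side
cut edges (S→T): {(5,8), (9,8), (11,6)} total cap 30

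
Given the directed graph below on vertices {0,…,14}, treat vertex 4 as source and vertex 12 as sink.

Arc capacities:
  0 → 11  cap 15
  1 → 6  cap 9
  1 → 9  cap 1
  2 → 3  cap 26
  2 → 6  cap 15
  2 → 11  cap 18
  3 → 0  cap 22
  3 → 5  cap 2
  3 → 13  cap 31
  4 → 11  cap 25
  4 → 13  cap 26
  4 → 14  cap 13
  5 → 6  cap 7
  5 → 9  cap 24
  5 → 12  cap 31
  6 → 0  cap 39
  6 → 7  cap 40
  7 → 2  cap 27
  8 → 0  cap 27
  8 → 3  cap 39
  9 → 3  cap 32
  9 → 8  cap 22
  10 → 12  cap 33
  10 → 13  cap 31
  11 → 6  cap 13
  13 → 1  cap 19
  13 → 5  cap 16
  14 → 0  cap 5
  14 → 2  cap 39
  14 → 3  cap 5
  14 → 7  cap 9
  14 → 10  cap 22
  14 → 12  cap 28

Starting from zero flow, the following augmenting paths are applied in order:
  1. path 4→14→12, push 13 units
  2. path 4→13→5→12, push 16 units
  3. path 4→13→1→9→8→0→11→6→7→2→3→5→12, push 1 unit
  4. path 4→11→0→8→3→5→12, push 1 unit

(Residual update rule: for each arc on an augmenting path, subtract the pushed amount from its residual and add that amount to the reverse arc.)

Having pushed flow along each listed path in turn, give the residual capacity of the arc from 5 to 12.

after path 1 (4→14→12, push 13): res(5,12)=31
after path 2 (4→13→5→12, push 16): res(5,12)=15
after path 3 (4→13→1→9→8→0→11→6→7→2→3→5→12, push 1): res(5,12)=14
after path 4 (4→11→0→8→3→5→12, push 1): res(5,12)=13

Residual capacity of (5,12): 13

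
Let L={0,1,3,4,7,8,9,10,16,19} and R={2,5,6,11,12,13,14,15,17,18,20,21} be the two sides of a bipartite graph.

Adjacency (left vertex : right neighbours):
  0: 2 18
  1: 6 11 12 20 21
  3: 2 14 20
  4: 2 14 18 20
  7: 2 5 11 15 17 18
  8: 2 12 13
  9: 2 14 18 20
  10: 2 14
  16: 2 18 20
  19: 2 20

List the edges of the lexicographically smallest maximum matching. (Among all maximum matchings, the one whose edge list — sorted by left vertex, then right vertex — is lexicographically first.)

Lex-smallest maximum matching: {(0,2), (1,6), (3,14), (4,18), (7,5), (8,12), (9,20)}

|M| = 7 (so the lex-smallest maximum matching has 7 edges)
process left vertices in ascending order; for each, take the smallest-labelled available neighbour that still permits 7 edges overall, or leave it unmatched if none does
lex-smallest matching: {0-2, 1-6, 3-14, 4-18, 7-5, 8-12, 9-20}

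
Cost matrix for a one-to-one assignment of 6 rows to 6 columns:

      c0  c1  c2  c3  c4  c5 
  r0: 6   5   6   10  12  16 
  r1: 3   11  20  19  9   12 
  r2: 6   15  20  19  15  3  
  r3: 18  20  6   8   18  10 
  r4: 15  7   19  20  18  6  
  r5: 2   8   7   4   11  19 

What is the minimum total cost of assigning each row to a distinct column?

one of 3 optimal assignments: row0→col0 (cost 6), row1→col4 (cost 9), row2→col5 (cost 3), row3→col2 (cost 6), row4→col1 (cost 7), row5→col3 (cost 4)
total = 6 + 9 + 3 + 6 + 7 + 4 = 35

Minimum assignment cost: 35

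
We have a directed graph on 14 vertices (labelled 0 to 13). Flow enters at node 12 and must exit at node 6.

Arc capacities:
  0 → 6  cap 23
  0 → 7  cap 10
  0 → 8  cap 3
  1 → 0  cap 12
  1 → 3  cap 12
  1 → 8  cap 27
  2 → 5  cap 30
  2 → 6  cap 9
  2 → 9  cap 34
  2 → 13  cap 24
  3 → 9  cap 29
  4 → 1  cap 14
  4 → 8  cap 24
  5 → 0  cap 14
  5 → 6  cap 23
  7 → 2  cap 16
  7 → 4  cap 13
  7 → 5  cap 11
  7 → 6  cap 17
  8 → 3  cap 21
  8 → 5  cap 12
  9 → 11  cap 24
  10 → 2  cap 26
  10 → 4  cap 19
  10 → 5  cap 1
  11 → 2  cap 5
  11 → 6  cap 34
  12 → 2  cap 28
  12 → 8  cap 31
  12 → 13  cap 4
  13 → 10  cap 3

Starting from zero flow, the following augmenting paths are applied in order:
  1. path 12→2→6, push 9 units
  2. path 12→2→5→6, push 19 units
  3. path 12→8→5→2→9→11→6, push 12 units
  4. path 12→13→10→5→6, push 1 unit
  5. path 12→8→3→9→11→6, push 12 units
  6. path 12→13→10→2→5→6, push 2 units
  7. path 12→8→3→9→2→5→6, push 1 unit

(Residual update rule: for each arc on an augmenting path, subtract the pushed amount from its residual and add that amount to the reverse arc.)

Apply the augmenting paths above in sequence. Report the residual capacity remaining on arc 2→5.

after path 1 (12→2→6, push 9): res(2,5)=30
after path 2 (12→2→5→6, push 19): res(2,5)=11
after path 3 (12→8→5→2→9→11→6, push 12): res(2,5)=23
after path 4 (12→13→10→5→6, push 1): res(2,5)=23
after path 5 (12→8→3→9→11→6, push 12): res(2,5)=23
after path 6 (12→13→10→2→5→6, push 2): res(2,5)=21
after path 7 (12→8→3→9→2→5→6, push 1): res(2,5)=20

Residual capacity of (2,5): 20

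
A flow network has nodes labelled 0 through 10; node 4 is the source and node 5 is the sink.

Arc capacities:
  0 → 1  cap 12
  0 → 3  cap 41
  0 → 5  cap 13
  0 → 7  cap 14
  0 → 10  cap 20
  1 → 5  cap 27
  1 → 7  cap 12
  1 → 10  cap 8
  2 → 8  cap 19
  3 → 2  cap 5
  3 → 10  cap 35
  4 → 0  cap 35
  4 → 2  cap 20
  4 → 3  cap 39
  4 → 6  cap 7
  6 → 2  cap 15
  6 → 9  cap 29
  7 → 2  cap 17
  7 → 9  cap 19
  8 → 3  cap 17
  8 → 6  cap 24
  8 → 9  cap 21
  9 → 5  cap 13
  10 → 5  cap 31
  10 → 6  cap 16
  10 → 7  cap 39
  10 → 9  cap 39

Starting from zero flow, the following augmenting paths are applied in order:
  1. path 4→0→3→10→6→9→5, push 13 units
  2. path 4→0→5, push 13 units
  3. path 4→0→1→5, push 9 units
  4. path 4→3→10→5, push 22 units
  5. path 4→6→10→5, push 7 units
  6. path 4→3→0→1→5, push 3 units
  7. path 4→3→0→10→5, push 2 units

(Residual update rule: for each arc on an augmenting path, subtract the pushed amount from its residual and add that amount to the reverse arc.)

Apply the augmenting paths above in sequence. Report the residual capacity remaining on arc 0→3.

after path 1 (4→0→3→10→6→9→5, push 13): res(0,3)=28
after path 2 (4→0→5, push 13): res(0,3)=28
after path 3 (4→0→1→5, push 9): res(0,3)=28
after path 4 (4→3→10→5, push 22): res(0,3)=28
after path 5 (4→6→10→5, push 7): res(0,3)=28
after path 6 (4→3→0→1→5, push 3): res(0,3)=31
after path 7 (4→3→0→10→5, push 2): res(0,3)=33

Residual capacity of (0,3): 33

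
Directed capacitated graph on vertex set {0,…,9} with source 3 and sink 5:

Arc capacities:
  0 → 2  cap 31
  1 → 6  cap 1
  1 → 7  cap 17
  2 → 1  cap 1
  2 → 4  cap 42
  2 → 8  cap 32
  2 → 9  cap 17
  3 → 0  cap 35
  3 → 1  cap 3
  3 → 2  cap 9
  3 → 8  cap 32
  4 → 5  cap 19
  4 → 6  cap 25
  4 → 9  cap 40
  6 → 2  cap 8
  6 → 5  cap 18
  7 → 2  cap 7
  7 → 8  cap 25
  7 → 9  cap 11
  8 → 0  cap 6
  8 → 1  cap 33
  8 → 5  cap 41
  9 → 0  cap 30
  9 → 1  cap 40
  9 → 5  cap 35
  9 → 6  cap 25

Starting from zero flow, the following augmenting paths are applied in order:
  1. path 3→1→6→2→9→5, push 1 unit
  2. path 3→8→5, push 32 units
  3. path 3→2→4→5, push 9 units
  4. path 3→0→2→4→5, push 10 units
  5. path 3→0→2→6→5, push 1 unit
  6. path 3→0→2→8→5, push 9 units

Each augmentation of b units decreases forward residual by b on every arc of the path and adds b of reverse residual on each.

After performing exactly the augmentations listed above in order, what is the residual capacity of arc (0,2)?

after path 1 (3→1→6→2→9→5, push 1): res(0,2)=31
after path 2 (3→8→5, push 32): res(0,2)=31
after path 3 (3→2→4→5, push 9): res(0,2)=31
after path 4 (3→0→2→4→5, push 10): res(0,2)=21
after path 5 (3→0→2→6→5, push 1): res(0,2)=20
after path 6 (3→0→2→8→5, push 9): res(0,2)=11

Residual capacity of (0,2): 11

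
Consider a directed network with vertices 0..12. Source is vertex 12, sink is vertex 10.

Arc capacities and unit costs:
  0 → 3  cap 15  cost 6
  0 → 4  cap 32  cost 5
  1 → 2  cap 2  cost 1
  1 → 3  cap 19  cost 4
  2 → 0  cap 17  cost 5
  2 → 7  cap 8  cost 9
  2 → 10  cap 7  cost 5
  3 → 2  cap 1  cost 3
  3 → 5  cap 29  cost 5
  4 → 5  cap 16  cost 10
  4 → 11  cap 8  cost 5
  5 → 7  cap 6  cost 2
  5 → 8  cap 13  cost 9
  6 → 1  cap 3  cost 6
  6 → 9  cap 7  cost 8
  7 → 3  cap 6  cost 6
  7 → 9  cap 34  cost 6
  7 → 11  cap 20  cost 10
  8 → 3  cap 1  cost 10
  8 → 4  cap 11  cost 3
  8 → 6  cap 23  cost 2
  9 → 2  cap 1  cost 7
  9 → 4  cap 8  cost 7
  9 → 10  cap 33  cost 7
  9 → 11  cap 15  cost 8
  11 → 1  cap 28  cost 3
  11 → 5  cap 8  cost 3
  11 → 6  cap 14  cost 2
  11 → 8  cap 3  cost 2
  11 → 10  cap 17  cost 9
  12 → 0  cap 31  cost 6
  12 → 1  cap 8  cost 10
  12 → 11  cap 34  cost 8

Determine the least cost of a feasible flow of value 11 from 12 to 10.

Minimum cost for 11 units: 185

shortest-cost path #1: 12→1→2→10 push 2 @ unit cost 16 (adds 32)
shortest-cost path #2: 12→11→10 push 9 @ unit cost 17 (adds 153)
total cost = 185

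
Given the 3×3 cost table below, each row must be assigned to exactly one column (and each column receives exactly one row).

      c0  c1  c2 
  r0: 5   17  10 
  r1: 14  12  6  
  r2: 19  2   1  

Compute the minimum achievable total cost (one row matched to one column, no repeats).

Minimum assignment cost: 13

optimal assignment: row0→col0 (cost 5), row1→col2 (cost 6), row2→col1 (cost 2)
total = 5 + 6 + 2 = 13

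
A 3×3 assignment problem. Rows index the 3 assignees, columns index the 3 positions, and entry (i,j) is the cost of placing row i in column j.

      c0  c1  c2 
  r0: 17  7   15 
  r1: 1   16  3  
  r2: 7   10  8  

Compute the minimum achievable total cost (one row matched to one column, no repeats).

Minimum assignment cost: 16

optimal assignment: row0→col1 (cost 7), row1→col0 (cost 1), row2→col2 (cost 8)
total = 7 + 1 + 8 = 16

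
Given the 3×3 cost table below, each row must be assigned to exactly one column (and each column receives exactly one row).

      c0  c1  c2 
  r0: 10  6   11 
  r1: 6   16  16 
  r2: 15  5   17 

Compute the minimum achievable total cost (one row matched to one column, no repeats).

Minimum assignment cost: 22

optimal assignment: row0→col2 (cost 11), row1→col0 (cost 6), row2→col1 (cost 5)
total = 11 + 6 + 5 = 22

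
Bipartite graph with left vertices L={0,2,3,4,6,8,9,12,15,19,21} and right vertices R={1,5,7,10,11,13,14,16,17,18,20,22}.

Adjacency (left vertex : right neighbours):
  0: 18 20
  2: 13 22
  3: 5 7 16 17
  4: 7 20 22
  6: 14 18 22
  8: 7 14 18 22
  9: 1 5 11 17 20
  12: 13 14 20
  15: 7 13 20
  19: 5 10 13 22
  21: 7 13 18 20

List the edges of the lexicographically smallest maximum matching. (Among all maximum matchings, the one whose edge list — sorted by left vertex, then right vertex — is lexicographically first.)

Lex-smallest maximum matching: {(0,18), (2,13), (3,5), (4,7), (6,14), (8,22), (9,1), (12,20), (19,10)}

|M| = 9 (so the lex-smallest maximum matching has 9 edges)
process left vertices in ascending order; for each, take the smallest-labelled available neighbour that still permits 9 edges overall, or leave it unmatched if none does
lex-smallest matching: {0-18, 2-13, 3-5, 4-7, 6-14, 8-22, 9-1, 12-20, 19-10}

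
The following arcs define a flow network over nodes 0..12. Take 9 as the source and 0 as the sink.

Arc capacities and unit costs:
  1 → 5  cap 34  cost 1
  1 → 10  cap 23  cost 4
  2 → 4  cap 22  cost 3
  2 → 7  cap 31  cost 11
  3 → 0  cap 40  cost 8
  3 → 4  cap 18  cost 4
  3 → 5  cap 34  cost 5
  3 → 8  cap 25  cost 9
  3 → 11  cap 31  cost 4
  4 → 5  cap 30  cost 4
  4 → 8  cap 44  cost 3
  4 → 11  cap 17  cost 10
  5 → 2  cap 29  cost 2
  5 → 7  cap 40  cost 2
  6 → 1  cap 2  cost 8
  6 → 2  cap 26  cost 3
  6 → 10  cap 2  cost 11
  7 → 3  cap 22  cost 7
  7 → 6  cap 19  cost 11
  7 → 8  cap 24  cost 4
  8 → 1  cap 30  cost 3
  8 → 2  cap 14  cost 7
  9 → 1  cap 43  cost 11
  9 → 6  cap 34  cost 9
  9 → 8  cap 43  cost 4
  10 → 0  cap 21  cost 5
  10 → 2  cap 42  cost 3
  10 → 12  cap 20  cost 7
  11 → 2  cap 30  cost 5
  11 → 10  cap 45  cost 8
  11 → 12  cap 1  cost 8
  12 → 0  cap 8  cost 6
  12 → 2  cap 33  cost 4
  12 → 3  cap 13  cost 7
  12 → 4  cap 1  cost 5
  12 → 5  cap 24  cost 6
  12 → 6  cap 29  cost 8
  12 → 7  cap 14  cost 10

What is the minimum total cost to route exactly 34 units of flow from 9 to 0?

Minimum cost for 34 units: 675

shortest-cost path #1: 9→8→1→10→0 push 21 @ unit cost 16 (adds 336)
shortest-cost path #2: 9→8→1→10→12→0 push 2 @ unit cost 24 (adds 48)
shortest-cost path #3: 9→8→1→5→7→3→0 push 7 @ unit cost 25 (adds 175)
shortest-cost path #4: 9→1→5→7→3→0 push 4 @ unit cost 29 (adds 116)
total cost = 675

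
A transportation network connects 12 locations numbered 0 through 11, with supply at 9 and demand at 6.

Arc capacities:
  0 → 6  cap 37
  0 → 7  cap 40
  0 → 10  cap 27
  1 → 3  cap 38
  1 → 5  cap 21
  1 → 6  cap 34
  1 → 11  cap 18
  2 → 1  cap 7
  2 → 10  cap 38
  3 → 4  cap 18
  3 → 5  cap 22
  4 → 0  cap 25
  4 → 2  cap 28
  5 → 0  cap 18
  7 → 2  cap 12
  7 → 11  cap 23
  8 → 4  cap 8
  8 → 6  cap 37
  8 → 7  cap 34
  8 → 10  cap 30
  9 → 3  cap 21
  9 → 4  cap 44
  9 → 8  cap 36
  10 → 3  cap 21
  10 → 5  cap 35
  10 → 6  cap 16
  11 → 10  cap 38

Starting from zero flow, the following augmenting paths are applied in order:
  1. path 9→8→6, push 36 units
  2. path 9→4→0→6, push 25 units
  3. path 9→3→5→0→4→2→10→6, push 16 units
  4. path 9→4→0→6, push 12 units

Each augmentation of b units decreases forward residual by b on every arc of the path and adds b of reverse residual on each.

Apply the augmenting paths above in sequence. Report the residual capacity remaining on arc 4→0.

Residual capacity of (4,0): 4

after path 1 (9→8→6, push 36): res(4,0)=25
after path 2 (9→4→0→6, push 25): res(4,0)=0
after path 3 (9→3→5→0→4→2→10→6, push 16): res(4,0)=16
after path 4 (9→4→0→6, push 12): res(4,0)=4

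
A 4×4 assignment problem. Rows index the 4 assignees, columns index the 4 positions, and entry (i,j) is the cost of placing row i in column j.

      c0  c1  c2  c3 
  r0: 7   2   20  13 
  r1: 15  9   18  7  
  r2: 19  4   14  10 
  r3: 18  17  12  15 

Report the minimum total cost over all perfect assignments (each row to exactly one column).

optimal assignment: row0→col0 (cost 7), row1→col3 (cost 7), row2→col1 (cost 4), row3→col2 (cost 12)
total = 7 + 7 + 4 + 12 = 30

Minimum assignment cost: 30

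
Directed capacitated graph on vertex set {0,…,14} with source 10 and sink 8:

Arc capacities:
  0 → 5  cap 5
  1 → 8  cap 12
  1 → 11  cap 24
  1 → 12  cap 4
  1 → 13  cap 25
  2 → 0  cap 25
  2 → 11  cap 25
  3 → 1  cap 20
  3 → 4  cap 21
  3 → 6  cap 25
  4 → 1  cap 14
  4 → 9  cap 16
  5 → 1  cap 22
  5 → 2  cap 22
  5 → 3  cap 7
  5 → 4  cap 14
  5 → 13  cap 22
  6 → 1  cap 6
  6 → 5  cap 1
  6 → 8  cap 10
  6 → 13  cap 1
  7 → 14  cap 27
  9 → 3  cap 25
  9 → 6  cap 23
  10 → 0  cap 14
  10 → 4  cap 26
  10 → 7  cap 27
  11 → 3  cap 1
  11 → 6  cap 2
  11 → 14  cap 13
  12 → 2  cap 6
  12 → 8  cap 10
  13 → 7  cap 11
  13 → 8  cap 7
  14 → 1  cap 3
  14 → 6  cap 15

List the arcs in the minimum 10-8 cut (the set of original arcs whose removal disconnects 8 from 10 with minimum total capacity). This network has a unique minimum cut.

Min-cut arcs: {(1,8), (1,12), (6,8), (13,8)} (total capacity 33)

augment #1: 10→4→1→8 push 12
augment #2: 10→0→5→13→8 push 5
augment #3: 10→4→1→12→8 push 2
augment #4: 10→4→9→6→8 push 10
augment #5: 10→4→9→6→13→8 push 1
augment #6: 10→7→14→1→12→8 push 2
augment #7: 10→7→14→1→13→8 push 1
max flow = 33; residual-reachable set from 10 gives S-side
cut edges (S→T): {(1,8), (1,12), (6,8), (13,8)} total cap 33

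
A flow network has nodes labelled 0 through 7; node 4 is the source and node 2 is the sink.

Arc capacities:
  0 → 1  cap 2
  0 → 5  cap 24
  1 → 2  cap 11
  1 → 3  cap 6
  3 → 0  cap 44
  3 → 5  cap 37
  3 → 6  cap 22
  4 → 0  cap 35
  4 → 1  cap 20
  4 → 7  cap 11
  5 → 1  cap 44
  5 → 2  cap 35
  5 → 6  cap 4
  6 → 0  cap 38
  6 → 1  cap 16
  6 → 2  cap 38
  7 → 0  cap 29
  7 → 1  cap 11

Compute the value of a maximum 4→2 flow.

Maximum flow value: 41

augment #1: 4→1→2 bottleneck 11, total now 11
augment #2: 4→0→5→2 bottleneck 24, total now 35
augment #3: 4→1→3→5→2 bottleneck 6, total now 41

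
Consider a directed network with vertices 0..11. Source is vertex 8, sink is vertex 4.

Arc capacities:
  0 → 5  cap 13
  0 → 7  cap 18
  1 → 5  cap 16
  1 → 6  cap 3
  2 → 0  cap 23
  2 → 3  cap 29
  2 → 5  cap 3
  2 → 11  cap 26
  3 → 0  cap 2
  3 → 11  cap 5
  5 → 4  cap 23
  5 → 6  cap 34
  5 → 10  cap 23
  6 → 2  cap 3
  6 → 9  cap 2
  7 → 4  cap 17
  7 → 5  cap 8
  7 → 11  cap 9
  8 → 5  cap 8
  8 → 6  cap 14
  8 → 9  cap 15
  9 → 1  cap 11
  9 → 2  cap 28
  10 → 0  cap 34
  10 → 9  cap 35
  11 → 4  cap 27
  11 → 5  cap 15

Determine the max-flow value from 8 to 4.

augment #1: 8→5→4 bottleneck 8, total now 8
augment #2: 8→6→2→5→4 bottleneck 3, total now 11
augment #3: 8→9→1→5→4 bottleneck 11, total now 22
augment #4: 8→9→2→11→4 bottleneck 4, total now 26
augment #5: 8→6→9→2→11→4 bottleneck 2, total now 28

Maximum flow value: 28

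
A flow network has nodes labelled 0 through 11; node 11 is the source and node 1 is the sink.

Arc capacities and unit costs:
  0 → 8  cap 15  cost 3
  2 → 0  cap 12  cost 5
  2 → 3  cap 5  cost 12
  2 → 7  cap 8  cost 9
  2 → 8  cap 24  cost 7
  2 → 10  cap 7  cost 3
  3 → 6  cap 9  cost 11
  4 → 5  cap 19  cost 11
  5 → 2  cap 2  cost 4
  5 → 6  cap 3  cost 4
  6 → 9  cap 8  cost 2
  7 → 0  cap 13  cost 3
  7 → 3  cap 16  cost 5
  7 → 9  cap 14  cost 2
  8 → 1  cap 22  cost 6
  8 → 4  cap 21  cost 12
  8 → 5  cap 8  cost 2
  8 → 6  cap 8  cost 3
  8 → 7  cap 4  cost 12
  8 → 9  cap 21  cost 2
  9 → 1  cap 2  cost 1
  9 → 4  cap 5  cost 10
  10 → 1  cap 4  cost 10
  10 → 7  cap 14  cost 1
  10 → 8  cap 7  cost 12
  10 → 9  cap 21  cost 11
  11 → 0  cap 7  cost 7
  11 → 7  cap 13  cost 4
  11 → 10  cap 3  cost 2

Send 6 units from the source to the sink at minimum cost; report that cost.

Minimum cost for 6 units: 66

shortest-cost path #1: 11→10→7→9→1 push 2 @ unit cost 6 (adds 12)
shortest-cost path #2: 11→10→1 push 1 @ unit cost 12 (adds 12)
shortest-cost path #3: 11→7→10→1 push 2 @ unit cost 13 (adds 26)
shortest-cost path #4: 11→0→8→1 push 1 @ unit cost 16 (adds 16)
total cost = 66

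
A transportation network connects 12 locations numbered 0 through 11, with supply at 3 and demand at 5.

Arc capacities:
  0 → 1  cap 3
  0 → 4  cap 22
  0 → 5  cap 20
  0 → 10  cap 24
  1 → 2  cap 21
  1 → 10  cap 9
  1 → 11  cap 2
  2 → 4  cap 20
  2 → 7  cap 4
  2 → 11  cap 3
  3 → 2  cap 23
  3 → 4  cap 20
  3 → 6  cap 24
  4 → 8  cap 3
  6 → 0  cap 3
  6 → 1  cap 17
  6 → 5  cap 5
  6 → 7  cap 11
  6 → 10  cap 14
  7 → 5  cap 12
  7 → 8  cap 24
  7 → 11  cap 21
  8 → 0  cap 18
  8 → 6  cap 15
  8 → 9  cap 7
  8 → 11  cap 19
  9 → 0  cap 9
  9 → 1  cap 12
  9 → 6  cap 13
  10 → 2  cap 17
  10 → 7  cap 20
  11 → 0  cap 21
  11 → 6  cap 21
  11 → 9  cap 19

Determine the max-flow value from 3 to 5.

Maximum flow value: 34

augment #1: 3→6→5 bottleneck 5, total now 5
augment #2: 3→2→7→5 bottleneck 4, total now 9
augment #3: 3→6→0→5 bottleneck 3, total now 12
augment #4: 3→6→7→5 bottleneck 8, total now 20
augment #5: 3→2→11→0→5 bottleneck 3, total now 23
augment #6: 3→4→8→0→5 bottleneck 3, total now 26
augment #7: 3→6→1→11→0→5 bottleneck 2, total now 28
augment #8: 3→6→7→8→0→5 bottleneck 3, total now 31
augment #9: 3→6→10→7→8→0→5 bottleneck 3, total now 34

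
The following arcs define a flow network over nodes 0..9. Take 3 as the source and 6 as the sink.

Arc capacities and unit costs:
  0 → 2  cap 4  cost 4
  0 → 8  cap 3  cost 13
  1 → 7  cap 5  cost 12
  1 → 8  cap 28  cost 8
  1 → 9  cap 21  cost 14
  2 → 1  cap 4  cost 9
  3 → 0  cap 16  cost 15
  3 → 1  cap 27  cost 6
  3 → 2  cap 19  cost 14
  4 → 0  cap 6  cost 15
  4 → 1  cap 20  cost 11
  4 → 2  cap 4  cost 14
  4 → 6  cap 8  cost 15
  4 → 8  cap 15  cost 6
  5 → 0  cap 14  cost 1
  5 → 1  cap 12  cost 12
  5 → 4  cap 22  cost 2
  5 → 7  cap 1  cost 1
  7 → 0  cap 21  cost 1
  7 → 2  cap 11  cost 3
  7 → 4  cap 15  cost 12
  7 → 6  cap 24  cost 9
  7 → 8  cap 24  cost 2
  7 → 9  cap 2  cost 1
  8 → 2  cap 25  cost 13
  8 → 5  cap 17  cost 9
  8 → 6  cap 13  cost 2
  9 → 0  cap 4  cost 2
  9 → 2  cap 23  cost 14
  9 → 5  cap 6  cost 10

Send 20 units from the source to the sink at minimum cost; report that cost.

shortest-cost path #1: 3→1→8→6 push 13 @ unit cost 16 (adds 208)
shortest-cost path #2: 3→1→7→6 push 5 @ unit cost 27 (adds 135)
shortest-cost path #3: 3→1→8→5→7→6 push 1 @ unit cost 33 (adds 33)
shortest-cost path #4: 3→1→8→5→4→6 push 1 @ unit cost 40 (adds 40)
total cost = 416

Minimum cost for 20 units: 416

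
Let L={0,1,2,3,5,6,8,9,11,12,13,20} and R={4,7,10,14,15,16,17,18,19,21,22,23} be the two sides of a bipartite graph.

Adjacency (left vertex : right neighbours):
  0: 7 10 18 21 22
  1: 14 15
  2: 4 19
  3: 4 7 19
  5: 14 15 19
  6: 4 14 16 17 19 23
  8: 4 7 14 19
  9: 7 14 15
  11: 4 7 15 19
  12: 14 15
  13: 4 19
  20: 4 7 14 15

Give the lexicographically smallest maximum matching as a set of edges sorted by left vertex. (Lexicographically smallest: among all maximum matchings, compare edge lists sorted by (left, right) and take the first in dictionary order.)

|M| = 7 (so the lex-smallest maximum matching has 7 edges)
process left vertices in ascending order; for each, take the smallest-labelled available neighbour that still permits 7 edges overall, or leave it unmatched if none does
lex-smallest matching: {0-10, 1-14, 2-4, 3-7, 5-15, 6-16, 8-19}

Lex-smallest maximum matching: {(0,10), (1,14), (2,4), (3,7), (5,15), (6,16), (8,19)}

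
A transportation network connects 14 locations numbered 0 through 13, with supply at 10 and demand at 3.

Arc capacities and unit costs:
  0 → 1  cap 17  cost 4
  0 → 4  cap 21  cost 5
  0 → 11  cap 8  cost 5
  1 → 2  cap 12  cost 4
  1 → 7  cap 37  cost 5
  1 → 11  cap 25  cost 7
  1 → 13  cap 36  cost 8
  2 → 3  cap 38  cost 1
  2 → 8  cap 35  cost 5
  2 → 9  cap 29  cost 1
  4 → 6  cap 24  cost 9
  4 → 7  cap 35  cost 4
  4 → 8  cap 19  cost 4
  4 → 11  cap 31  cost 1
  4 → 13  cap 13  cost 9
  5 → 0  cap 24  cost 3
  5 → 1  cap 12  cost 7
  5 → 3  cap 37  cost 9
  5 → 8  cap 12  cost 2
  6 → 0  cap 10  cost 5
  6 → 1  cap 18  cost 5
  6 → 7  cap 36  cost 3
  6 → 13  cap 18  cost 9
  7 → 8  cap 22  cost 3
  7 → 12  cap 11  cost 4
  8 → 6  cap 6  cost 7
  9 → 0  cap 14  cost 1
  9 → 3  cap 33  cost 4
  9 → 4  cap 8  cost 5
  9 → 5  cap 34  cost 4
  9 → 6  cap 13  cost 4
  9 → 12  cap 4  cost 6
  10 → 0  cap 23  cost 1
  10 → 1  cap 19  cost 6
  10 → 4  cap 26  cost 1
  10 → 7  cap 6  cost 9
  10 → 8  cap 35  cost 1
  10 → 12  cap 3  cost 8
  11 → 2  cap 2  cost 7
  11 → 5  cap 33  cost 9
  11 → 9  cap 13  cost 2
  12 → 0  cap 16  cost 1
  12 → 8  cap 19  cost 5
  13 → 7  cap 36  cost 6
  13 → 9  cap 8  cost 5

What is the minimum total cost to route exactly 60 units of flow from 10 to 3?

Minimum cost for 60 units: 998

shortest-cost path #1: 10→4→11→9→3 push 13 @ unit cost 8 (adds 104)
shortest-cost path #2: 10→0→1→2→3 push 12 @ unit cost 10 (adds 120)
shortest-cost path #3: 10→4→11→2→3 push 2 @ unit cost 10 (adds 20)
shortest-cost path #4: 10→4→13→9→3 push 8 @ unit cost 19 (adds 152)
shortest-cost path #5: 10→4→11→5→3 push 3 @ unit cost 20 (adds 60)
shortest-cost path #6: 10→0→1→13→4→11→5→3 push 5 @ unit cost 23 (adds 115)
shortest-cost path #7: 10→0→11→5→3 push 6 @ unit cost 24 (adds 144)
shortest-cost path #8: 10→1→13→4→11→5→3 push 3 @ unit cost 24 (adds 72)
shortest-cost path #9: 10→1→0→11→5→3 push 2 @ unit cost 25 (adds 50)
shortest-cost path #10: 10→1→0→4→11→5→3 push 5 @ unit cost 26 (adds 130)
shortest-cost path #11: 10→1→11→5→3 push 1 @ unit cost 31 (adds 31)
total cost = 998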